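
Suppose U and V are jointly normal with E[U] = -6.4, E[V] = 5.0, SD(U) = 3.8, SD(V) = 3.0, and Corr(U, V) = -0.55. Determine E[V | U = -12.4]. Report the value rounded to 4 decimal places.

7.6053

E[V | U=x] = μ_V + ρ(σ_V/σ_U)(x − μ_U) for jointly normal variables.
E[V | U=-12.4] = 5.0 + (-0.55)·(3.0/3.8)·(-12.4 − (-6.4)) = 5.0 + (-0.43421)·(-6) = 7.6053.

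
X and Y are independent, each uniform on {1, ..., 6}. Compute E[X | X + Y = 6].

3

Outcomes with X + Y = 6: (1,5), (2,4), (3,3), (4,2), (5,1), each with probability 1/36.
E[X | X + Y = 6] = (1 + 2 + 3 + 4 + 5) / 5 = 3.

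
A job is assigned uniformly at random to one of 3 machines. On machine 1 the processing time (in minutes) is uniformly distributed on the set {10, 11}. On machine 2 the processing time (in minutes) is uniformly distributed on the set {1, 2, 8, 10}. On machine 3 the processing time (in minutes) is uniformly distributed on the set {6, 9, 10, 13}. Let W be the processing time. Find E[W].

101/12

E[W | machine 1] = (10+11)/2 = 21/2.
E[W | machine 2] = (1+2+8+10)/4 = 21/4.
E[W | machine 3] = (6+9+10+13)/4 = 19/2.
By the law of total expectation,
E[W] = (1/3)·(21/2) + (1/3)·(21/4) + (1/3)·(19/2) = 101/12.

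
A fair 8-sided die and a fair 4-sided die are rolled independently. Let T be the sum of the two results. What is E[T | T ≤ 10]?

P(T ≤ 10) = 29/32.
E[T | T ≤ 10] = (95/16) / (29/32) = 190/29.

190/29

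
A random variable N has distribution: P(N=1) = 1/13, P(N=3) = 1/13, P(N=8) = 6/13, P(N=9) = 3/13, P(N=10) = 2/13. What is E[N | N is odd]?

31/5

P(N is odd) = 5/13.
Σ over the event: 1·1/13 + 3·1/13 + 9·3/13 = 31/13.
E[N | N is odd] = (31/13) / (5/13) = 31/5.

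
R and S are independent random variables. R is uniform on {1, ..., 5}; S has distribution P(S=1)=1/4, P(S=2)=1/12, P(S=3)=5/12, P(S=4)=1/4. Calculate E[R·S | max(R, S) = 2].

12/5

P(max(R, S) = 2) = 1/12.
Summing RS·P(x,y) over outcomes with max(R, S) = 2 gives 1/5.
E[R·S | max(R, S) = 2] = (1/5) / (1/12) = 12/5.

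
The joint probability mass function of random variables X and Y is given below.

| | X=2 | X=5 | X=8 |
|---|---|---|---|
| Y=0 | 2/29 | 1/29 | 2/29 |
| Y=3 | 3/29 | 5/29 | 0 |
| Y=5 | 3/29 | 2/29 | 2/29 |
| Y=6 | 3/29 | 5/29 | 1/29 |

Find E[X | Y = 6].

13/3

P(Y = 6) = 9/29.
Σ X·P over the event = 2·(3/29) + 5·(5/29) + 8·(1/29) = 39/29.
E[X | Y = 6] = (39/29) / (9/29) = 13/3.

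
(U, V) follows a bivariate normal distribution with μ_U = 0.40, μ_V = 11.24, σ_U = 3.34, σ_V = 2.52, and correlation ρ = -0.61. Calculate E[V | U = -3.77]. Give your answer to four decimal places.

The regression of V on U has slope ρ·σ_V/σ_U and passes through (μ_U, μ_V).
E[V | U=-3.77] = 11.24 + (-0.61)·(2.52/3.34)·(-3.77 − (0.40)) = 11.24 + (-0.46024)·(-4.17) = 13.1592.

13.1592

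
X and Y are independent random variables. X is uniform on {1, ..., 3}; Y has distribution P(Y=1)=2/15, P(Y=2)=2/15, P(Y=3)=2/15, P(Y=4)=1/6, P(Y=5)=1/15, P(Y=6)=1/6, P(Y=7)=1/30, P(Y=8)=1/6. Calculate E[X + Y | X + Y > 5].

P(X + Y > 5) = 53/90.
Summing (X+Y)·P(x,y) over outcomes with X + Y > 5 gives 214/45.
E[X + Y | X + Y > 5] = (214/45) / (53/90) = 428/53.

428/53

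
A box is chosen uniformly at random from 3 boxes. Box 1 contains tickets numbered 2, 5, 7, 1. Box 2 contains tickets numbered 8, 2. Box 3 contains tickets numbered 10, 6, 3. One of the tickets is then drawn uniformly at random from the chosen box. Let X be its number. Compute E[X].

181/36

E[X | box 1] = (2+5+7+1)/4 = 15/4.
E[X | box 2] = (8+2)/2 = 5.
E[X | box 3] = (10+6+3)/3 = 19/3.
E[X] = (1/3)·(15/4) + (1/3)·(5) + (1/3)·(19/3) = 181/36.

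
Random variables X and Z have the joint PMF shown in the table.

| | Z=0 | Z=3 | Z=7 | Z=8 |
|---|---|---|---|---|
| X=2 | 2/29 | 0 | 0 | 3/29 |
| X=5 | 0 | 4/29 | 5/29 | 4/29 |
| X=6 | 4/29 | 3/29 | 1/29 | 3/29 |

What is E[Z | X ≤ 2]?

24/5

P(X ≤ 2) = 5/29.
Σ Z·P over the event = 0·(2/29) + 8·(3/29) = 24/29.
E[Z | X ≤ 2] = (24/29) / (5/29) = 24/5.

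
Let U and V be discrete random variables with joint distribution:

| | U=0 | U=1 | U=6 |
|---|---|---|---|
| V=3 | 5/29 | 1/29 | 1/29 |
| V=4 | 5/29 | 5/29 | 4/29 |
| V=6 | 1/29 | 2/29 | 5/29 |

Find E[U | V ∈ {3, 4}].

12/7

P(V ∈ {3, 4}) = 21/29.
Summing U·P(U=x,V=y) over the conditioning event gives 36/29.
E[U | V ∈ {3, 4}] = (36/29) / (21/29) = 12/7.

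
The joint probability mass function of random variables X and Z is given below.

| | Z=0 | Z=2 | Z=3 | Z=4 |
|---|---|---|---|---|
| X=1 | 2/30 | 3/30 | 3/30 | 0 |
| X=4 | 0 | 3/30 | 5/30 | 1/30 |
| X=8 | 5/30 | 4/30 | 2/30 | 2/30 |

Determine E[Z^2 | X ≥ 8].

P(X ≥ 8) = 13/30.
Σ Z^2·P over the event = 0·(5/30) + 4·(4/30) + 9·(2/30) + 16·(2/30) = 11/5.
E[Z^2 | X ≥ 8] = (11/5) / (13/30) = 66/13.

66/13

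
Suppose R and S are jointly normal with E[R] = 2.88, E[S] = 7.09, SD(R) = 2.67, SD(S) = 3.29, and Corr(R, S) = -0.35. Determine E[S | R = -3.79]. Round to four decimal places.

9.9666

The regression of S on R has slope ρ·σ_S/σ_R and passes through (μ_R, μ_S).
E[S | R=-3.79] = 7.09 + (-0.35)·(3.29/2.67)·(-3.79 − (2.88)) = 7.09 + (-0.43127)·(-6.67) = 9.9666.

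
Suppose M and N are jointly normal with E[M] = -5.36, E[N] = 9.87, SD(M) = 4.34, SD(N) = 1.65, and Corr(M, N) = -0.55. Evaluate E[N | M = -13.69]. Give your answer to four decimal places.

The regression of N on M has slope ρ·σ_N/σ_M and passes through (μ_M, μ_N).
E[N | M=-13.69] = 9.87 + (-0.55)·(1.65/4.34)·(-13.69 − (-5.36)) = 9.87 + (-0.2091)·(-8.33) = 11.6118.

11.6118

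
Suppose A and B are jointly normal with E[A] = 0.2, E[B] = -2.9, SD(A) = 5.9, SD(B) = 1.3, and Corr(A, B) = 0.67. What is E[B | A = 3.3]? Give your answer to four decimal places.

-2.4424

E[B | A=x] = μ_B + ρ(σ_B/σ_A)(x − μ_A) for jointly normal variables.
E[B | A=3.3] = -2.9 + (0.67)·(1.3/5.9)·(3.3 − (0.2)) = -2.9 + (0.147627)·(3.1) = -2.4424.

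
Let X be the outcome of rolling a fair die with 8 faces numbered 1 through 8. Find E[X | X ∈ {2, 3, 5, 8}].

P(X ∈ {2, 3, 5, 8}) = 1/2.
Σ over the event: 2·1/8 + 3·1/8 + 5·1/8 + 8·1/8 = 9/4.
E[X | X ∈ {2, 3, 5, 8}] = (9/4) / (1/2) = 9/2.

9/2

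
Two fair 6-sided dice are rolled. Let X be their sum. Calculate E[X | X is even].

P(X is even) = 1/2.
Σ over the event: 2·1/36 + 4·1/12 + 6·5/36 + 8·5/36 + 10·1/12 + 12·1/36 = 7/2.
E[X | X is even] = (7/2) / (1/2) = 7.

7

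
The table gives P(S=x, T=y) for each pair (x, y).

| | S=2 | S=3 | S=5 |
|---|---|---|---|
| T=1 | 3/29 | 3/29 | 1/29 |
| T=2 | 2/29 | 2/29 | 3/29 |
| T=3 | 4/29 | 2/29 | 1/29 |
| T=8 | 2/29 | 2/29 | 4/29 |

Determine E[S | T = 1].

20/7

P(T = 1) = 7/29.
Summing S·P(S=x,T=y) over the conditioning event gives 20/29.
E[S | T = 1] = (20/29) / (7/29) = 20/7.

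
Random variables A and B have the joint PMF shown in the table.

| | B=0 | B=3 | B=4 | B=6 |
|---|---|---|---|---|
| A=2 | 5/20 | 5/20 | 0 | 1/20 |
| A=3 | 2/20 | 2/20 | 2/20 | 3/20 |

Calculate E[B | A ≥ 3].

32/9

P(A ≥ 3) = 9/20.
Σ B·P over the event = 0·(2/20) + 3·(2/20) + 4·(2/20) + 6·(3/20) = 8/5.
E[B | A ≥ 3] = (8/5) / (9/20) = 32/9.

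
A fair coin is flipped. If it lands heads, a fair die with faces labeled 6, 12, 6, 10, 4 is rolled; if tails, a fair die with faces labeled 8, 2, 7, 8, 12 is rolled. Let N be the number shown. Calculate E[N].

E[N | heads] = (6+12+6+10+4)/5 = 38/5.
E[N | tails] = (8+2+7+8+12)/5 = 37/5.
By the law of total expectation,
E[N] = (1/2)·(38/5) + (1/2)·(37/5) = 15/2.

15/2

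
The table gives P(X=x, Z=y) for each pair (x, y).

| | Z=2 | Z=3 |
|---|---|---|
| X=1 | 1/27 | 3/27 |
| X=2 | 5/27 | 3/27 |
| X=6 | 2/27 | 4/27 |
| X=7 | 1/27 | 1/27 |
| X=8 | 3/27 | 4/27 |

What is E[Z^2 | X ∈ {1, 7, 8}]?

92/13

P(X ∈ {1, 7, 8}) = 13/27.
Σ Z^2·P over the event = 4·(1/27) + 9·(3/27) + 4·(1/27) + 9·(1/27) + 4·(3/27) + 9·(4/27) = 92/27.
E[Z^2 | X ∈ {1, 7, 8}] = (92/27) / (13/27) = 92/13.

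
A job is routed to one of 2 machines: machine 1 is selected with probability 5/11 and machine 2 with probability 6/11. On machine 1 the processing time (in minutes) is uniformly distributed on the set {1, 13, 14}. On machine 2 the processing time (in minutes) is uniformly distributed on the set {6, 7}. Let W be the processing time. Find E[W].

E[W | machine 1] = (1+13+14)/3 = 28/3.
E[W | machine 2] = (6+7)/2 = 13/2.
E[W] = (5/11)·(28/3) + (6/11)·(13/2) = 257/33.

257/33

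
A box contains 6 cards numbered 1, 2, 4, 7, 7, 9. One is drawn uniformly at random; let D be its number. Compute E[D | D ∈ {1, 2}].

3/2

P(D ∈ {1, 2}) = 1/3.
Σ over the event: 1·1/6 + 2·1/6 = 1/2.
E[D | D ∈ {1, 2}] = (1/2) / (1/3) = 3/2.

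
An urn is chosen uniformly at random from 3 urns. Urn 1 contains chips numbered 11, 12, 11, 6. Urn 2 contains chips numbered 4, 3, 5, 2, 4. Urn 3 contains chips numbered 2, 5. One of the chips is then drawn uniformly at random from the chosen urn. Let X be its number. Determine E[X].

E[X | urn 1] = (11+12+11+6)/4 = 10.
E[X | urn 2] = (4+3+5+2+4)/5 = 18/5.
E[X | urn 3] = (2+5)/2 = 7/2.
E[X] = (1/3)·(10) + (1/3)·(18/5) + (1/3)·(7/2) = 57/10.

57/10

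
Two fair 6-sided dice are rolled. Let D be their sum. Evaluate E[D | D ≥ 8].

P(D ≥ 8) = 5/12.
Σ over the event: 8·5/36 + 9·1/9 + 10·1/12 + 11·1/18 + 12·1/36 = 35/9.
E[D | D ≥ 8] = (35/9) / (5/12) = 28/3.

28/3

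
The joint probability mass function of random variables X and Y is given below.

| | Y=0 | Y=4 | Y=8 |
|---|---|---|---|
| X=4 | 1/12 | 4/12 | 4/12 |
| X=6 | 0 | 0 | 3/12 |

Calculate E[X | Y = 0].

4

P(Y = 0) = 1/12.
Σ X·P over the event = 4·(1/12) = 1/3.
E[X | Y = 0] = (1/3) / (1/12) = 4.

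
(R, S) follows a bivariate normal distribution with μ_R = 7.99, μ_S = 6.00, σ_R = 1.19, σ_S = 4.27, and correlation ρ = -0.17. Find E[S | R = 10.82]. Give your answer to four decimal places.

4.2737

E[S | R=x] = μ_S + ρ(σ_S/σ_R)(x − μ_R) for jointly normal variables.
E[S | R=10.82] = 6.00 + (-0.17)·(4.27/1.19)·(10.82 − (7.99)) = 6.00 + (-0.61)·(2.83) = 4.2737.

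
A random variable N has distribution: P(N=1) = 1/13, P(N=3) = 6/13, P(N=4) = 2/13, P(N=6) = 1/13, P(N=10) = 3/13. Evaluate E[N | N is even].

22/3

P(N is even) = 6/13.
Σ over the event: 4·2/13 + 6·1/13 + 10·3/13 = 44/13.
E[N | N is even] = (44/13) / (6/13) = 22/3.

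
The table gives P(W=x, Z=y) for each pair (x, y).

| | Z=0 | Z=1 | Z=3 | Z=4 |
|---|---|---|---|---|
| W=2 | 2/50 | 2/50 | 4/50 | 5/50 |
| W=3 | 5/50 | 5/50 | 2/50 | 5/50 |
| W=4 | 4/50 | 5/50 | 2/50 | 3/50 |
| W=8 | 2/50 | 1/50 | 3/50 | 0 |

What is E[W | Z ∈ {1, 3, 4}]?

P(Z ∈ {1, 3, 4}) = 37/50.
Summing W·P(W=x,Z=y) over the conditioning event gives 13/5.
E[W | Z ∈ {1, 3, 4}] = (13/5) / (37/50) = 130/37.

130/37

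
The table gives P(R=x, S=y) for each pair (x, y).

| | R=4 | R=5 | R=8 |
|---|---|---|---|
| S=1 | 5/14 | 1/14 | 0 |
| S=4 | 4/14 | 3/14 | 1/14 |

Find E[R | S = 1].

P(S = 1) = 3/7.
Σ R·P over the event = 4·(5/14) + 5·(1/14) = 25/14.
E[R | S = 1] = (25/14) / (3/7) = 25/6.

25/6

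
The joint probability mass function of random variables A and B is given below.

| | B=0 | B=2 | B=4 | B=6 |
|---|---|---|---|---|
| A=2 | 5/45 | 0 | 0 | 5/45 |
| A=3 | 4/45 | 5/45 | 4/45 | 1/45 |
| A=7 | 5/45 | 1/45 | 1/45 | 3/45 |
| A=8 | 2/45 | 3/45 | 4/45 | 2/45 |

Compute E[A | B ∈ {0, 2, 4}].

5

P(B ∈ {0, 2, 4}) = 34/45.
Summing A·P(A=x,B=y) over the conditioning event gives 34/9.
E[A | B ∈ {0, 2, 4}] = (34/9) / (34/45) = 5.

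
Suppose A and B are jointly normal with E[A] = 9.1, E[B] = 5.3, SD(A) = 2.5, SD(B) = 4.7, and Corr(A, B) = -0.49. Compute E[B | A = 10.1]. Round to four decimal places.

The regression of B on A has slope ρ·σ_B/σ_A and passes through (μ_A, μ_B).
E[B | A=10.1] = 5.3 + (-0.49)·(4.7/2.5)·(10.1 − (9.1)) = 5.3 + (-0.9212)·(1) = 4.3788.

4.3788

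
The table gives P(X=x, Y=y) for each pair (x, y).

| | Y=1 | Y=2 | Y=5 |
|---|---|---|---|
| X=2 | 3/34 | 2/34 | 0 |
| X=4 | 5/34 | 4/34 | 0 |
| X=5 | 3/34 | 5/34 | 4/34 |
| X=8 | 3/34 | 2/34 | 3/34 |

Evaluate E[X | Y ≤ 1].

P(Y ≤ 1) = 7/17.
Σ X·P over the event = 2·(3/34) + 4·(5/34) + 5·(3/34) + 8·(3/34) = 65/34.
E[X | Y ≤ 1] = (65/34) / (7/17) = 65/14.

65/14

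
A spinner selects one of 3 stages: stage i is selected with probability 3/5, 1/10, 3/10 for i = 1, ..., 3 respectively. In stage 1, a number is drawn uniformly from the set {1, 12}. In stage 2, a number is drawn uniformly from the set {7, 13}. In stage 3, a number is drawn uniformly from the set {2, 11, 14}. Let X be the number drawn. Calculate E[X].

38/5

E[X | stage 1] = (1+12)/2 = 13/2.
E[X | stage 2] = (7+13)/2 = 10.
E[X | stage 3] = (2+11+14)/3 = 9.
By the law of total expectation,
E[X] = (3/5)·(13/2) + (1/10)·(10) + (3/10)·(9) = 38/5.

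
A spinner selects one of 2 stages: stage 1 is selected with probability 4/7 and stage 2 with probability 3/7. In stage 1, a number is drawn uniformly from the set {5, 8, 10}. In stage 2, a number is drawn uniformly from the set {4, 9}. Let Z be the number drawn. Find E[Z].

43/6

E[Z | stage 1] = (5+8+10)/3 = 23/3.
E[Z | stage 2] = (4+9)/2 = 13/2.
E[Z] = (4/7)·(23/3) + (3/7)·(13/2) = 43/6.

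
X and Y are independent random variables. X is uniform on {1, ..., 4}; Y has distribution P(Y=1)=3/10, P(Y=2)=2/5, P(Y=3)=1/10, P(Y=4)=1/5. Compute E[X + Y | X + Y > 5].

79/12

P(X + Y > 5) = 3/10.
Summing (X+Y)·P(x,y) over outcomes with X + Y > 5 gives 79/40.
E[X + Y | X + Y > 5] = (79/40) / (3/10) = 79/12.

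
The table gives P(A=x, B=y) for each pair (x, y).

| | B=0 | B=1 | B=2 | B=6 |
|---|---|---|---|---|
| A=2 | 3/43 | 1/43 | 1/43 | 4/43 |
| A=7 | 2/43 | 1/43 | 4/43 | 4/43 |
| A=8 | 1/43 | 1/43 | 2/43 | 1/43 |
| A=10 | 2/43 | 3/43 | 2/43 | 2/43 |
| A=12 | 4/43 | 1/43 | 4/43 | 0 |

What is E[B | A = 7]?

3

P(A = 7) = 11/43.
Summing B·P(A=x,B=y) over the conditioning event gives 33/43.
E[B | A = 7] = (33/43) / (11/43) = 3.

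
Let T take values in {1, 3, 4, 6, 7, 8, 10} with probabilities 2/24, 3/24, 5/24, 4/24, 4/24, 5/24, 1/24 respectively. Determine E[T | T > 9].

10

P(T > 9) = 1/24.
Σ over the event: 10·1/24 = 5/12.
E[T | T > 9] = (5/12) / (1/24) = 10.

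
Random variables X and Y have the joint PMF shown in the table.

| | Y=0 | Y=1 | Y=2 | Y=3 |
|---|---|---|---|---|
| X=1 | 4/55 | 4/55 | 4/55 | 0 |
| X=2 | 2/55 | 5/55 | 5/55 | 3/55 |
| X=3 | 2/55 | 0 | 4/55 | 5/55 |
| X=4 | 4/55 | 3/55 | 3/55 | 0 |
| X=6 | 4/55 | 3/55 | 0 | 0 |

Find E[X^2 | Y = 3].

57/8

P(Y = 3) = 8/55.
Σ X^2·P over the event = 4·(3/55) + 9·(5/55) = 57/55.
E[X^2 | Y = 3] = (57/55) / (8/55) = 57/8.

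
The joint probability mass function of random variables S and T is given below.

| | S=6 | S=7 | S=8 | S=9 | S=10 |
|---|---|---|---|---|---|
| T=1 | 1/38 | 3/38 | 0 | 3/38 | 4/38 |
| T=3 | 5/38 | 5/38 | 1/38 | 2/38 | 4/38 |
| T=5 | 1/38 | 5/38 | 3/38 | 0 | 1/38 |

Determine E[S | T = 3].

P(T = 3) = 17/38.
Σ S·P over the event = 6·(5/38) + 7·(5/38) + 8·(1/38) + 9·(2/38) + 10·(4/38) = 131/38.
E[S | T = 3] = (131/38) / (17/38) = 131/17.

131/17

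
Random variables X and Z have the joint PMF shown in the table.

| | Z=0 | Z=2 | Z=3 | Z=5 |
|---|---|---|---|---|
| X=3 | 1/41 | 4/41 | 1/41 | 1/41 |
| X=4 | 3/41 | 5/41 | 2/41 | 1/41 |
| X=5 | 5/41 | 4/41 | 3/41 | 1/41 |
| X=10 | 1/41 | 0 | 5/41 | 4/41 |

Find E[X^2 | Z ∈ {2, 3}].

104/3

P(Z ∈ {2, 3}) = 24/41.
Σ X^2·P over the event = 9·(4/41) + 9·(1/41) + 16·(5/41) + 16·(2/41) + 25·(4/41) + 25·(3/41) + 100·(5/41) = 832/41.
E[X^2 | Z ∈ {2, 3}] = (832/41) / (24/41) = 104/3.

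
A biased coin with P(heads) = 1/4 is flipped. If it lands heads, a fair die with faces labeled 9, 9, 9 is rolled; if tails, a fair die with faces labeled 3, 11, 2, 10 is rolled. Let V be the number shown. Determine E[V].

57/8

E[V | heads] = (9+9+9)/3 = 9.
E[V | tails] = (3+11+2+10)/4 = 13/2.
E[V] = (1/4)·(9) + (3/4)·(13/2) = 57/8.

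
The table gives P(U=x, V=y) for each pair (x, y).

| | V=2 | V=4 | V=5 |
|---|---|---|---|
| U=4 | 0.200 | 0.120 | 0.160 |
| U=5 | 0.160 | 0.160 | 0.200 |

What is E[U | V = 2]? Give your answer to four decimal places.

4.4444

P(V = 2) = 0.360.
Σ U·P over the event = 4·(0.200) + 5·(0.160) = 1.600.
E[U | V = 2] = (1.600) / (0.360) = 4.4444.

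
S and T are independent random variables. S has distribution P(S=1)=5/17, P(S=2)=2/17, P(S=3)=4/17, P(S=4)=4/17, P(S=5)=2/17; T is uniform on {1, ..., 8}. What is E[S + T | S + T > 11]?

49/4

P(S + T > 11) = 1/17.
Summing (S+T)·P(x,y) over outcomes with S + T > 11 gives 49/68.
E[S + T | S + T > 11] = (49/68) / (1/17) = 49/4.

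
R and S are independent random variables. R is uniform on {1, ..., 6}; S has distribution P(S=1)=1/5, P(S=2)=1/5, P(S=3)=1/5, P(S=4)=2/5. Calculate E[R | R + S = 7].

P(R + S = 7) = 1/6.
Summing R·P(x,y) over outcomes with R + S = 7 gives 7/10.
E[R | R + S = 7] = (7/10) / (1/6) = 21/5.

21/5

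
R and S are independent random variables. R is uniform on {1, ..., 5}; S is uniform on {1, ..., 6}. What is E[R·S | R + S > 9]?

79/3

Outcomes with R + S > 9: (4,6), (5,5), (5,6), each with probability 1/30.
E[R·S | R + S > 9] = (24 + 25 + 30) / 3 = 79/3.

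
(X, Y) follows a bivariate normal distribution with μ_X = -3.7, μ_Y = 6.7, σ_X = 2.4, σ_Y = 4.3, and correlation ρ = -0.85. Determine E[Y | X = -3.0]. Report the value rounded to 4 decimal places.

For a bivariate normal, E[Y | X=x] = μ_Y + ρ·(σ_Y/σ_X)·(x − μ_X).
E[Y | X=-3.0] = 6.7 + (-0.85)·(4.3/2.4)·(-3.0 − (-3.7)) = 6.7 + (-1.5229)·(0.7) = 5.6340.

5.6340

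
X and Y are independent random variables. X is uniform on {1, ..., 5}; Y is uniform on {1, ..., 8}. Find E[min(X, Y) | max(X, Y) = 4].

Outcomes with max(X, Y) = 4: (1,4), (2,4), (3,4), (4,1), (4,2), (4,3), (4,4), each with probability 1/40.
E[min(X, Y) | max(X, Y) = 4] = (1 + 2 + 3 + 1 + 2 + 3 + 4) / 7 = 16/7.

16/7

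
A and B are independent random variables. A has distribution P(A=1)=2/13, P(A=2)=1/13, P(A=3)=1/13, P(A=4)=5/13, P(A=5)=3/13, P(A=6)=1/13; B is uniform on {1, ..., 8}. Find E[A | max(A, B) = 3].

13/6

P(max(A, B) = 3) = 3/52.
Summing A·P(x,y) over outcomes with max(A, B) = 3 gives 1/8.
E[A | max(A, B) = 3] = (1/8) / (3/52) = 13/6.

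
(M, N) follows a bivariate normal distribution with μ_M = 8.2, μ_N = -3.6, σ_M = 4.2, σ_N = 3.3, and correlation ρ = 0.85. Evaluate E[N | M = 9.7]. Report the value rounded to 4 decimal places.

-2.5982

For a bivariate normal, E[N | M=x] = μ_N + ρ·(σ_N/σ_M)·(x − μ_M).
E[N | M=9.7] = -3.6 + (0.85)·(3.3/4.2)·(9.7 − (8.2)) = -3.6 + (0.66786)·(1.5) = -2.5982.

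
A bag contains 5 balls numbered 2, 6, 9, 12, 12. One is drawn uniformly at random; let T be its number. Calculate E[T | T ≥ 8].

P(T ≥ 8) = 3/5.
Σ over the event: 9·1/5 + 12·2/5 = 33/5.
E[T | T ≥ 8] = (33/5) / (3/5) = 11.

11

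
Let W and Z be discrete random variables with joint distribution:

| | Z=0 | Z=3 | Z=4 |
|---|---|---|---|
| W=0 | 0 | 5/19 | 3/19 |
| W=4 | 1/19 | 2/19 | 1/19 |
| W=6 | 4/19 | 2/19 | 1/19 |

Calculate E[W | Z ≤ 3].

24/7

P(Z ≤ 3) = 14/19.
Σ W·P over the event = 0·(5/19) + 4·(1/19) + 4·(2/19) + 6·(4/19) + 6·(2/19) = 48/19.
E[W | Z ≤ 3] = (48/19) / (14/19) = 24/7.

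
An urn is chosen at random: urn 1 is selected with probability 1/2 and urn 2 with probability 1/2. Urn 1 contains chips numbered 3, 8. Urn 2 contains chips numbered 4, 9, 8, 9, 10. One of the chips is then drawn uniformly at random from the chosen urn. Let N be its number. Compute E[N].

27/4

E[N | urn 1] = (3+8)/2 = 11/2.
E[N | urn 2] = (4+9+8+9+10)/5 = 8.
By the law of total expectation,
E[N] = (1/2)·(11/2) + (1/2)·(8) = 27/4.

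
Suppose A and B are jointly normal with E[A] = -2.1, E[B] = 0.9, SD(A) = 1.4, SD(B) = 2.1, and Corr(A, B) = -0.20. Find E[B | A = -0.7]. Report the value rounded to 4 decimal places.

E[B | A=x] = μ_B + ρ(σ_B/σ_A)(x − μ_A) for jointly normal variables.
E[B | A=-0.7] = 0.9 + (-0.20)·(2.1/1.4)·(-0.7 − (-2.1)) = 0.9 + (-0.3)·(1.4) = 0.4800.

0.4800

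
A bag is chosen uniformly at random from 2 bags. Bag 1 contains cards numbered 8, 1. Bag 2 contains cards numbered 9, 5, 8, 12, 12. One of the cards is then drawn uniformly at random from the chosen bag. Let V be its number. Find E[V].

137/20

E[V | bag 1] = (8+1)/2 = 9/2.
E[V | bag 2] = (9+5+8+12+12)/5 = 46/5.
By the law of total expectation,
E[V] = (1/2)·(9/2) + (1/2)·(46/5) = 137/20.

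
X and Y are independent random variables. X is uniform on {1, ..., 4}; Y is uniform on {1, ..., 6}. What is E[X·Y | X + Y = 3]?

Outcomes with X + Y = 3: (1,2), (2,1), each with probability 1/24.
E[X·Y | X + Y = 3] = (2 + 2) / 2 = 2.

2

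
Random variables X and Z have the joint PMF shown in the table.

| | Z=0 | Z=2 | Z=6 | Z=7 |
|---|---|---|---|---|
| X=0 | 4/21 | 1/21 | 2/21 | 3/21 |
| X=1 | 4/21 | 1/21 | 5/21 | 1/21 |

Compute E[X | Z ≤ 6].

10/17

P(Z ≤ 6) = 17/21.
Summing X·P(X=x,Z=y) over the conditioning event gives 10/21.
E[X | Z ≤ 6] = (10/21) / (17/21) = 10/17.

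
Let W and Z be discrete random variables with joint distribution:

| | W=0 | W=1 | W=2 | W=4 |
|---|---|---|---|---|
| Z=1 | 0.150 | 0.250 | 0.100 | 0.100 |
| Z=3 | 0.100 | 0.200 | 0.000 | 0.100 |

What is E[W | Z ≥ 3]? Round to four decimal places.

1.5000

P(Z ≥ 3) = 0.400.
Σ W·P over the event = 0·(0.100) + 1·(0.200) + 4·(0.100) = 0.600.
E[W | Z ≥ 3] = (0.600) / (0.400) = 1.5000.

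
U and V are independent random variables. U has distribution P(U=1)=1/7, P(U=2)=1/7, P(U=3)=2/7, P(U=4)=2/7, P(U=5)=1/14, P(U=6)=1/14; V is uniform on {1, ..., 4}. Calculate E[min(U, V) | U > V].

29/15

P(U > V) = 15/28.
Summing min(U,V)·P(x,y) over outcomes with U > V gives 29/28.
E[min(U, V) | U > V] = (29/28) / (15/28) = 29/15.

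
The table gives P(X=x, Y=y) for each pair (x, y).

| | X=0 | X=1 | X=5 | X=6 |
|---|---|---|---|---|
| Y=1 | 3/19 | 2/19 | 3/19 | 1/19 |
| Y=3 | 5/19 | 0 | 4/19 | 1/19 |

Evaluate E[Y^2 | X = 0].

P(X = 0) = 8/19.
Σ Y^2·P over the event = 1·(3/19) + 9·(5/19) = 48/19.
E[Y^2 | X = 0] = (48/19) / (8/19) = 6.

6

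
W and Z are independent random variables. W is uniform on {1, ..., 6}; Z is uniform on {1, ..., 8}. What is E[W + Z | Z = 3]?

13/2

Outcomes with Z = 3: (1,3), (2,3), (3,3), (4,3), (5,3), (6,3), each with probability 1/48.
E[W + Z | Z = 3] = (4 + 5 + 6 + 7 + 8 + 9) / 6 = 13/2.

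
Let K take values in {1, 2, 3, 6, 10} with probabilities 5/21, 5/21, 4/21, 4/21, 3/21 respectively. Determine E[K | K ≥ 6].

54/7

P(K ≥ 6) = 1/3.
Σ over the event: 6·4/21 + 10·1/7 = 18/7.
E[K | K ≥ 6] = (18/7) / (1/3) = 54/7.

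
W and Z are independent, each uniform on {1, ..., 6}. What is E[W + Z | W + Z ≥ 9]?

P(W + Z ≥ 9) = 5/18.
Summing (W+Z)·P(x,y) over outcomes with W + Z ≥ 9 gives 25/9.
E[W + Z | W + Z ≥ 9] = (25/9) / (5/18) = 10.

10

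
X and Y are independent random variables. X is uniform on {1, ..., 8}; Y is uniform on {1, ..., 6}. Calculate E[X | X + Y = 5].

5/2

Outcomes with X + Y = 5: (1,4), (2,3), (3,2), (4,1), each with probability 1/48.
E[X | X + Y = 5] = (1 + 2 + 3 + 4) / 4 = 5/2.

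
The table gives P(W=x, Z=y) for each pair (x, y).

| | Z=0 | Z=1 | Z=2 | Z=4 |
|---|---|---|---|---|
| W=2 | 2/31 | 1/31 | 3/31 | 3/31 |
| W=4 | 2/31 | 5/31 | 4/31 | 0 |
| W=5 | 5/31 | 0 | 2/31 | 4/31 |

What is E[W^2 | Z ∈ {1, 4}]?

P(Z ∈ {1, 4}) = 13/31.
Summing W^2·P(W=x,Z=y) over the conditioning event gives 196/31.
E[W^2 | Z ∈ {1, 4}] = (196/31) / (13/31) = 196/13.

196/13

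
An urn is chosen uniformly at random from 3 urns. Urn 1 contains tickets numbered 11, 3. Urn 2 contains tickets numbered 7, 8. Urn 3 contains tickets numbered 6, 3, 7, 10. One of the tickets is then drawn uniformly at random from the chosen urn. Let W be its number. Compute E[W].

E[W | urn 1] = (11+3)/2 = 7.
E[W | urn 2] = (7+8)/2 = 15/2.
E[W | urn 3] = (6+3+7+10)/4 = 13/2.
E[W] = (1/3)·(7) + (1/3)·(15/2) + (1/3)·(13/2) = 7.

7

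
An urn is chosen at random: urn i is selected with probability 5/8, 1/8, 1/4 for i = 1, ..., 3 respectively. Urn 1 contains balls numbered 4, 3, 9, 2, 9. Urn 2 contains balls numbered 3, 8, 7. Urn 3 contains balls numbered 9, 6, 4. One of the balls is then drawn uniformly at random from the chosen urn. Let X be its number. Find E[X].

E[X | urn 1] = (4+3+9+2+9)/5 = 27/5.
E[X | urn 2] = (3+8+7)/3 = 6.
E[X | urn 3] = (9+6+4)/3 = 19/3.
E[X] = (5/8)·(27/5) + (1/8)·(6) + (1/4)·(19/3) = 137/24.

137/24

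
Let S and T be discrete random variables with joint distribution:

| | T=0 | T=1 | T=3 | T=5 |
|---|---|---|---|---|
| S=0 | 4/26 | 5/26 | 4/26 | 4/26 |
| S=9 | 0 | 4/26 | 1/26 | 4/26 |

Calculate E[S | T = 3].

P(T = 3) = 5/26.
Σ S·P over the event = 0·(4/26) + 9·(1/26) = 9/26.
E[S | T = 3] = (9/26) / (5/26) = 9/5.

9/5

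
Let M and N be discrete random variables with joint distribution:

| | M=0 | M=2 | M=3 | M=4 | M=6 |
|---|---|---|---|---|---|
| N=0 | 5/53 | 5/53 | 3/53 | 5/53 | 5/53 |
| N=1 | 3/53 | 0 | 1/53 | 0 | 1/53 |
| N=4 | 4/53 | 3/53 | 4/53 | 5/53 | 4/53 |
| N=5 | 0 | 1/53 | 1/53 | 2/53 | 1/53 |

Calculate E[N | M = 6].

P(M = 6) = 11/53.
Σ N·P over the event = 0·(5/53) + 1·(1/53) + 4·(4/53) + 5·(1/53) = 22/53.
E[N | M = 6] = (22/53) / (11/53) = 2.

2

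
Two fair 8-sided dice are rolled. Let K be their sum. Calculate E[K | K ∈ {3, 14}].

48/5

P(K ∈ {3, 14}) = 5/64.
Σ over the event: 3·1/32 + 14·3/64 = 3/4.
E[K | K ∈ {3, 14}] = (3/4) / (5/64) = 48/5.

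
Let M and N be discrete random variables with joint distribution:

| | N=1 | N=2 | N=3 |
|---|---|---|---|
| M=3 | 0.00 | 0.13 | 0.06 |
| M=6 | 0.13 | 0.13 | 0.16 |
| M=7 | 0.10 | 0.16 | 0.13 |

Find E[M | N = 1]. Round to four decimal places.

P(N = 1) = 0.23.
Summing M·P(M=x,N=y) over the conditioning event gives 1.48.
E[M | N = 1] = (1.48) / (0.23) = 6.4348.

6.4348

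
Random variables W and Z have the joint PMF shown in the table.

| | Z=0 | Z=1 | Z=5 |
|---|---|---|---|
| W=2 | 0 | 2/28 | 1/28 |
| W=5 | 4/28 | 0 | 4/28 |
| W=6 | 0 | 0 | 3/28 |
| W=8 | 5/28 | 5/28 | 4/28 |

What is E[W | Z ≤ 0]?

20/3

P(Z ≤ 0) = 9/28.
Σ W·P over the event = 5·(4/28) + 8·(5/28) = 15/7.
E[W | Z ≤ 0] = (15/7) / (9/28) = 20/3.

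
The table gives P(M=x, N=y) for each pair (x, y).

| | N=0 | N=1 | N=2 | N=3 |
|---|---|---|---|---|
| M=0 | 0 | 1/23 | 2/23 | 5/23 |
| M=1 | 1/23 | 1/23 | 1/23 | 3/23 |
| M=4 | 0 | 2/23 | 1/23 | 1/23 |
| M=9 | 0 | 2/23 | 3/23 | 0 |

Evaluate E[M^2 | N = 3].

19/9

P(N = 3) = 9/23.
Σ M^2·P over the event = 0·(5/23) + 1·(3/23) + 16·(1/23) = 19/23.
E[M^2 | N = 3] = (19/23) / (9/23) = 19/9.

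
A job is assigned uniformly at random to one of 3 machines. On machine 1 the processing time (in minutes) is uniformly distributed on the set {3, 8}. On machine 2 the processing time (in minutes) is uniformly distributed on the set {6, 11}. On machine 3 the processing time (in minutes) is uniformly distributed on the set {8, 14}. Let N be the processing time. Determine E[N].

25/3

E[N | machine 1] = (3+8)/2 = 11/2.
E[N | machine 2] = (6+11)/2 = 17/2.
E[N | machine 3] = (8+14)/2 = 11.
E[N] = (1/3)·(11/2) + (1/3)·(17/2) + (1/3)·(11) = 25/3.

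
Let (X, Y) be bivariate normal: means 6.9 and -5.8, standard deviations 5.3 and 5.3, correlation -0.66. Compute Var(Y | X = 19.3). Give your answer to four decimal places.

15.8540

For a bivariate normal, Var(Y | X=x) = σ_Y²(1 − ρ²).
Var(Y | X=19.3) = (5.3)²·(1 − (-0.66)²) = 28.09·0.5644 = 15.8540.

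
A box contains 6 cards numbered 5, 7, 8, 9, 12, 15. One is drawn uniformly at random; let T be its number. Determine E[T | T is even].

P(T is even) = 1/3.
Σ over the event: 8·1/6 + 12·1/6 = 10/3.
E[T | T is even] = (10/3) / (1/3) = 10.

10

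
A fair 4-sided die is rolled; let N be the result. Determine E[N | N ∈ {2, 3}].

P(N ∈ {2, 3}) = 1/2.
Σ over the event: 2·1/4 + 3·1/4 = 5/4.
E[N | N ∈ {2, 3}] = (5/4) / (1/2) = 5/2.

5/2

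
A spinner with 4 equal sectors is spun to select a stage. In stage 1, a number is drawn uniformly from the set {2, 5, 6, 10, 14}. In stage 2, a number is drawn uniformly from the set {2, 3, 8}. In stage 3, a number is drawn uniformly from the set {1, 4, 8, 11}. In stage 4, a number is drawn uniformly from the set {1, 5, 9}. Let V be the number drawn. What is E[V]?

341/60

E[V | stage 1] = (2+5+6+10+14)/5 = 37/5.
E[V | stage 2] = (2+3+8)/3 = 13/3.
E[V | stage 3] = (1+4+8+11)/4 = 6.
E[V | stage 4] = (1+5+9)/3 = 5.
E[V] = (1/4)·(37/5) + (1/4)·(13/3) + (1/4)·(6) + (1/4)·(5) = 341/60.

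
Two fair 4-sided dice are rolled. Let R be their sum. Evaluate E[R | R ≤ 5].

4

P(R ≤ 5) = 5/8.
Σ over the event: 2·1/16 + 3·1/8 + 4·3/16 + 5·1/4 = 5/2.
E[R | R ≤ 5] = (5/2) / (5/8) = 4.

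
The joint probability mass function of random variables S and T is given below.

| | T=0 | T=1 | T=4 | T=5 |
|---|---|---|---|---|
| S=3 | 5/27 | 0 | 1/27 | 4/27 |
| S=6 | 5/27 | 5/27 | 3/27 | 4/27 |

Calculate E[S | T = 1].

6

P(T = 1) = 5/27.
Σ S·P over the event = 6·(5/27) = 10/9.
E[S | T = 1] = (10/9) / (5/27) = 6.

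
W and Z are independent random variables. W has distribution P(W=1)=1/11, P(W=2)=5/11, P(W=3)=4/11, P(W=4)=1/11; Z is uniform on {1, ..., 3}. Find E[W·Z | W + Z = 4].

P(W + Z = 4) = 10/33.
Summing WZ·P(x,y) over outcomes with W + Z = 4 gives 35/33.
E[W·Z | W + Z = 4] = (35/33) / (10/33) = 7/2.

7/2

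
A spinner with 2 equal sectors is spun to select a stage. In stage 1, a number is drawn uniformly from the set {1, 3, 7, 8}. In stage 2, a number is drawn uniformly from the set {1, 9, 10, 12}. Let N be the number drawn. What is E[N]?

51/8

E[N | stage 1] = (1+3+7+8)/4 = 19/4.
E[N | stage 2] = (1+9+10+12)/4 = 8.
E[N] = (1/2)·(19/4) + (1/2)·(8) = 51/8.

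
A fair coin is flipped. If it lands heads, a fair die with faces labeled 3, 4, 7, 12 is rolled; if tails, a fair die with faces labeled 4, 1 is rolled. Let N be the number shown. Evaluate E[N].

9/2

E[N | heads] = (3+4+7+12)/4 = 13/2.
E[N | tails] = (4+1)/2 = 5/2.
By the law of total expectation,
E[N] = (1/2)·(13/2) + (1/2)·(5/2) = 9/2.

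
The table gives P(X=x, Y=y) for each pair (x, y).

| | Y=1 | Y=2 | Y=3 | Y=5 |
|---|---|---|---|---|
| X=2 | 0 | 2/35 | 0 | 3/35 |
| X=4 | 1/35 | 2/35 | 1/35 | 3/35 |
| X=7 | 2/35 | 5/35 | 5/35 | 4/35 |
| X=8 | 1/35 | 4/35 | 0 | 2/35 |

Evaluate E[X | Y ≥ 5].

31/6

P(Y ≥ 5) = 12/35.
Σ X·P over the event = 2·(3/35) + 4·(3/35) + 7·(4/35) + 8·(2/35) = 62/35.
E[X | Y ≥ 5] = (62/35) / (12/35) = 31/6.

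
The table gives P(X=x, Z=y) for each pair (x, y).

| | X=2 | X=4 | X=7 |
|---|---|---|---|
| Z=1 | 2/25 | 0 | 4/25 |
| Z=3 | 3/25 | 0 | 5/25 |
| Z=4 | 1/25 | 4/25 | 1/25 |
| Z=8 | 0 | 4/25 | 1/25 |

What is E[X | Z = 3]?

41/8

P(Z = 3) = 8/25.
Σ X·P over the event = 2·(3/25) + 7·(5/25) = 41/25.
E[X | Z = 3] = (41/25) / (8/25) = 41/8.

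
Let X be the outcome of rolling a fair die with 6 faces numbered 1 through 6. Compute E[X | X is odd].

Given X is odd, X is equally likely to be any of {1, 3, 5}.
E[X | X is odd] = (1 + 3 + 5) / 3 = 3.

3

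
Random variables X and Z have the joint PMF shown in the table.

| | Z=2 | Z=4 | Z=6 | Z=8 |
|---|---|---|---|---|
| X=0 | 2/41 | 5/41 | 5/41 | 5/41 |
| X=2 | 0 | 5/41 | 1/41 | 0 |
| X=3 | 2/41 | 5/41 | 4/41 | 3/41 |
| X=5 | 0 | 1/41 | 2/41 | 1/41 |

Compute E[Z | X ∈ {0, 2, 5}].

16/3

P(X ∈ {0, 2, 5}) = 27/41.
Summing Z·P(X=x,Z=y) over the conditioning event gives 144/41.
E[Z | X ∈ {0, 2, 5}] = (144/41) / (27/41) = 16/3.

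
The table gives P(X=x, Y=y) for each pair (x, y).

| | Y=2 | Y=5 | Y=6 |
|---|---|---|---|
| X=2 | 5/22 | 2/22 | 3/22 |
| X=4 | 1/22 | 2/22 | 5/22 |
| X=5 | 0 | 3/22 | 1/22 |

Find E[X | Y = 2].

P(Y = 2) = 3/11.
Σ X·P over the event = 2·(5/22) + 4·(1/22) = 7/11.
E[X | Y = 2] = (7/11) / (3/11) = 7/3.

7/3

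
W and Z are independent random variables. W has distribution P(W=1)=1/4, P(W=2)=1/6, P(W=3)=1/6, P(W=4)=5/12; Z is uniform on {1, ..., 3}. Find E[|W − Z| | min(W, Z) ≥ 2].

19/18

P(min(W, Z) ≥ 2) = 1/2.
Summing |W−Z|·P(x,y) over outcomes with min(W, Z) ≥ 2 gives 19/36.
E[|W − Z| | min(W, Z) ≥ 2] = (19/36) / (1/2) = 19/18.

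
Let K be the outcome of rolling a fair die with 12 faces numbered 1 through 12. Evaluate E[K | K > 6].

Given K > 6, K is equally likely to be any of {7, 8, 9, 10, 11, 12}.
E[K | K > 6] = (7 + 8 + 9 + 10 + 11 + 12) / 6 = 19/2.

19/2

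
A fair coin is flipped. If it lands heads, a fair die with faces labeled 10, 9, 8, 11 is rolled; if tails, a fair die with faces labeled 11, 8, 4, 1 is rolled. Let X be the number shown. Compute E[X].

E[X | heads] = (10+9+8+11)/4 = 19/2.
E[X | tails] = (11+8+4+1)/4 = 6.
By the law of total expectation,
E[X] = (1/2)·(19/2) + (1/2)·(6) = 31/4.

31/4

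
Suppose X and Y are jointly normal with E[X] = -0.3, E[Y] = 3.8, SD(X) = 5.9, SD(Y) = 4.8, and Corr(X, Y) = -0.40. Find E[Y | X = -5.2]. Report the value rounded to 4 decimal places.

For a bivariate normal, E[Y | X=x] = μ_Y + ρ·(σ_Y/σ_X)·(x − μ_X).
E[Y | X=-5.2] = 3.8 + (-0.40)·(4.8/5.9)·(-5.2 − (-0.3)) = 3.8 + (-0.32542)·(-4.9) = 5.3946.

5.3946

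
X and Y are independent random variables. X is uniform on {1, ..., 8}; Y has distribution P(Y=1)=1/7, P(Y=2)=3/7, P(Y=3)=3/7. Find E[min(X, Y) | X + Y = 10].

5/2

P(X + Y = 10) = 3/28.
Summing min(X,Y)·P(x,y) over outcomes with X + Y = 10 gives 15/56.
E[min(X, Y) | X + Y = 10] = (15/56) / (3/28) = 5/2.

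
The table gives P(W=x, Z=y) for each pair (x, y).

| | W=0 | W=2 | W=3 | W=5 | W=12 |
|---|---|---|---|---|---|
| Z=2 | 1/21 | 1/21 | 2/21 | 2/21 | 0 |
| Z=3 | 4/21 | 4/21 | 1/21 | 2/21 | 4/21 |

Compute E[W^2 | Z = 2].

12

P(Z = 2) = 2/7.
Σ W^2·P over the event = 0·(1/21) + 4·(1/21) + 9·(2/21) + 25·(2/21) = 24/7.
E[W^2 | Z = 2] = (24/7) / (2/7) = 12.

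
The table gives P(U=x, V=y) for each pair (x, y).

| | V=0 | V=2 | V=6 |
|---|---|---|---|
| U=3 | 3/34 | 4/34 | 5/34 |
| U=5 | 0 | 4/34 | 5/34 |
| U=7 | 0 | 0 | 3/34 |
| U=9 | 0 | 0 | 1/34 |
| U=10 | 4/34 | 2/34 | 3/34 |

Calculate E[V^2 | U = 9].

36

P(U = 9) = 1/34.
Σ V^2·P over the event = 36·(1/34) = 18/17.
E[V^2 | U = 9] = (18/17) / (1/34) = 36.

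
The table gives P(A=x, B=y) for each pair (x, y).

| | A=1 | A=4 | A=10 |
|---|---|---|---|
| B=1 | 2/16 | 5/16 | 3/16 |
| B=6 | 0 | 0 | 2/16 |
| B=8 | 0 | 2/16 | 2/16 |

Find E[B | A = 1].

1

P(A = 1) = 1/8.
Σ B·P over the event = 1·(2/16) = 1/8.
E[B | A = 1] = (1/8) / (1/8) = 1.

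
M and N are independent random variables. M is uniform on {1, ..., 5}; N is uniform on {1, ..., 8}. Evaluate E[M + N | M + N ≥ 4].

P(M + N ≥ 4) = 37/40.
Summing (M+N)·P(x,y) over outcomes with M + N ≥ 4 gives 73/10.
E[M + N | M + N ≥ 4] = (73/10) / (37/40) = 292/37.

292/37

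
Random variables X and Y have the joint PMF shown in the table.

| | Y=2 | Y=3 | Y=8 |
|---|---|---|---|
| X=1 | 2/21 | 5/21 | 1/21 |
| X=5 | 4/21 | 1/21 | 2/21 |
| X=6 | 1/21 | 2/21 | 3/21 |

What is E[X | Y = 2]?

P(Y = 2) = 1/3.
Σ X·P over the event = 1·(2/21) + 5·(4/21) + 6·(1/21) = 4/3.
E[X | Y = 2] = (4/3) / (1/3) = 4.

4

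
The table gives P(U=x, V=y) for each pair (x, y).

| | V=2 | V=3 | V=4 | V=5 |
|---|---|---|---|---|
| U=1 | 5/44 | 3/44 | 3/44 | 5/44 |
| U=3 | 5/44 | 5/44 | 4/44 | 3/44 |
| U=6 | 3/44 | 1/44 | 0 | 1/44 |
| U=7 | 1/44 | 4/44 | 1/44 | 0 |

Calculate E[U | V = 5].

20/9

P(V = 5) = 9/44.
Σ U·P over the event = 1·(5/44) + 3·(3/44) + 6·(1/44) = 5/11.
E[U | V = 5] = (5/11) / (9/44) = 20/9.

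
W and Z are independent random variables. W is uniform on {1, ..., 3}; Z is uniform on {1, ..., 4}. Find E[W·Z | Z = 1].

Outcomes with Z = 1: (1,1), (2,1), (3,1), each with probability 1/12.
E[W·Z | Z = 1] = (1 + 2 + 3) / 3 = 2.

2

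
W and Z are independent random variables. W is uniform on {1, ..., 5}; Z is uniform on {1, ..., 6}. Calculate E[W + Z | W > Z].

6

Outcomes with W > Z: (2,1), (3,1), (3,2), (4,1), (4,2), (4,3), (5,1), (5,2), (5,3), (5,4), each with probability 1/30.
E[W + Z | W > Z] = (3 + 4 + 5 + 5 + 6 + 7 + 6 + 7 + 8 + 9) / 10 = 6.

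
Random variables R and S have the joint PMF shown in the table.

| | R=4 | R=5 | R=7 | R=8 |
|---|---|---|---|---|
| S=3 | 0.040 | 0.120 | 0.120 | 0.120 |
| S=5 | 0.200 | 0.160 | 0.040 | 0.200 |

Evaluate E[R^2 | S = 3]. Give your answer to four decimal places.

P(S = 3) = 0.400.
Σ R^2·P over the event = 16·(0.040) + 25·(0.120) + 49·(0.120) + 64·(0.120) = 17.200.
E[R^2 | S = 3] = (17.200) / (0.400) = 43.0000.

43.0000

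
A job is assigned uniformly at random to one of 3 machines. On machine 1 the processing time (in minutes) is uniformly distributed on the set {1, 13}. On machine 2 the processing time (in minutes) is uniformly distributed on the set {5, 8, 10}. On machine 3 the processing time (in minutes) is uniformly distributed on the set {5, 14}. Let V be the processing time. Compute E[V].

E[V | machine 1] = (1+13)/2 = 7.
E[V | machine 2] = (5+8+10)/3 = 23/3.
E[V | machine 3] = (5+14)/2 = 19/2.
By the law of total expectation,
E[V] = (1/3)·(7) + (1/3)·(23/3) + (1/3)·(19/2) = 145/18.

145/18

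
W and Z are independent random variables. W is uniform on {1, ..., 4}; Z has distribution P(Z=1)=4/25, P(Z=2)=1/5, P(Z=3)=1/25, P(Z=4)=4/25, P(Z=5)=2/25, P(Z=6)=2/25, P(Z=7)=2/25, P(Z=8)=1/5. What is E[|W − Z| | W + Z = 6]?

P(W + Z = 6) = 3/25.
Summing |W−Z|·P(x,y) over outcomes with W + Z = 6 gives 13/50.
E[|W − Z| | W + Z = 6] = (13/50) / (3/25) = 13/6.

13/6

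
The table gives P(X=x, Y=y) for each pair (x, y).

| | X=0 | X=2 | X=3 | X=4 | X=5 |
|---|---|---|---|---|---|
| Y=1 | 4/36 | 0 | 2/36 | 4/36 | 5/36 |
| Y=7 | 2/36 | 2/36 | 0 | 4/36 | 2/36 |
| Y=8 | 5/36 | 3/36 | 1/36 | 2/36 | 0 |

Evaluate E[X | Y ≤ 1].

47/15

P(Y ≤ 1) = 5/12.
Σ X·P over the event = 0·(4/36) + 3·(2/36) + 4·(4/36) + 5·(5/36) = 47/36.
E[X | Y ≤ 1] = (47/36) / (5/12) = 47/15.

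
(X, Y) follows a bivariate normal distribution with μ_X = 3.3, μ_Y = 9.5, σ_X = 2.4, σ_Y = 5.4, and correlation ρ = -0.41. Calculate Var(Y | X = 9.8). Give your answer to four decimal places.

Var(Y | X=x) = (1 − ρ²)·σ_Y².
Var(Y | X=9.8) = (5.4)²·(1 − (-0.41)²) = 29.16·0.8319 = 24.2582.

24.2582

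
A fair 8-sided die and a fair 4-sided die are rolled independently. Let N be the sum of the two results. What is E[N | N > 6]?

80/9

P(N > 6) = 9/16.
Σ over the event: 7·1/8 + 8·1/8 + 9·1/8 + 10·3/32 + 11·1/16 + 12·1/32 = 5.
E[N | N > 6] = (5) / (9/16) = 80/9.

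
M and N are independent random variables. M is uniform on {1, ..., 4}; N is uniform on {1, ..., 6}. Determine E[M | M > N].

Outcomes with M > N: (2,1), (3,1), (3,2), (4,1), (4,2), (4,3), each with probability 1/24.
E[M | M > N] = (2 + 3 + 3 + 4 + 4 + 4) / 6 = 10/3.

10/3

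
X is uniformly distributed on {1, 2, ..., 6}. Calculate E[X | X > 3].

Given X > 3, X is equally likely to be any of {4, 5, 6}.
E[X | X > 3] = (4 + 5 + 6) / 3 = 5.

5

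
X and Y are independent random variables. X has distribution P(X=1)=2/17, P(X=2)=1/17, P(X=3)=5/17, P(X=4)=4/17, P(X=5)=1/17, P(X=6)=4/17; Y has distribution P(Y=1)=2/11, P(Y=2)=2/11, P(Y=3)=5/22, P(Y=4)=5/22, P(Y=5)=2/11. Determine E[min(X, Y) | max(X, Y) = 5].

P(max(X, Y) = 5) = 35/187.
Summing min(X,Y)·P(x,y) over outcomes with max(X, Y) = 5 gives 207/374.
E[min(X, Y) | max(X, Y) = 5] = (207/374) / (35/187) = 207/70.

207/70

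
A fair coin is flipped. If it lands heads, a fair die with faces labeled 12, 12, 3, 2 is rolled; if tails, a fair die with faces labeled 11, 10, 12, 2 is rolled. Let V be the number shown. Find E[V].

8

E[V | heads] = (12+12+3+2)/4 = 29/4.
E[V | tails] = (11+10+12+2)/4 = 35/4.
By the law of total expectation,
E[V] = (1/2)·(29/4) + (1/2)·(35/4) = 8.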